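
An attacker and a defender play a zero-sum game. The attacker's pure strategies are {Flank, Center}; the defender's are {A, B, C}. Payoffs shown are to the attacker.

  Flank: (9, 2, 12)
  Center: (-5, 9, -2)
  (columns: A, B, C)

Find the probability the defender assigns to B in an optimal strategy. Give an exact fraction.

2/3

Row minima: Flank → 2, Center → -5; maximin = 2.
Column maxima: A → 9, B → 9, C → 12; minimax = 9.
2 ≠ 9, so there is no saddle point; optimal play is mixed.
C is strictly dominated by A (it gives the attacker strictly more in every row), so the defender never plays it.
On the remaining 2×2 (Flank, Center vs A, B):
Let the attacker play Flank with probability p. Expected payoff against A: 9p + (-5)(1−p) = 14p − 5; against B: 2p + 9(1−p) = −7p + 9.
Setting these equal: 14p − 5 = −7p + 9 ⇒ 21p = 14 ⇒ p = 2/3, and the value is (14)·(2/3) − 5 = 13/3.
For the defender: with q = P(A), equating Flank's and Center's payoffs gives 7q + 2 = −14q + 9 ⇒ q = 1/3.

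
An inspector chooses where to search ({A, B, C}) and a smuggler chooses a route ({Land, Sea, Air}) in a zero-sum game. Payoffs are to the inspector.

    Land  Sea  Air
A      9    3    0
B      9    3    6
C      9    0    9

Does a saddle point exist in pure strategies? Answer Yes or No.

Row minima: A → 0, B → 3, C → 0; maximin = 3.
Column maxima: Land → 9, Sea → 3, Air → 9; minimax = 3.
maximin = minimax = 3, so a saddle point exists.

Yes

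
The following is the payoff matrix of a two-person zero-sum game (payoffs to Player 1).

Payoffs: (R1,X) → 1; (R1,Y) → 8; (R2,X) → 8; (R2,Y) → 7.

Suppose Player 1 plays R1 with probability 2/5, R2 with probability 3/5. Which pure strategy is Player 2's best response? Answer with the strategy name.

If Player 2 plays X, Player 1's expected payoff is (2/5)·1 + (3/5)·8 = 26/5.
If Player 2 plays Y, Player 1's expected payoff is (2/5)·8 + (3/5)·7 = 37/5.
Player 2 minimizes Player 1's payoff; the smallest is 26/5, so the best response is X.

X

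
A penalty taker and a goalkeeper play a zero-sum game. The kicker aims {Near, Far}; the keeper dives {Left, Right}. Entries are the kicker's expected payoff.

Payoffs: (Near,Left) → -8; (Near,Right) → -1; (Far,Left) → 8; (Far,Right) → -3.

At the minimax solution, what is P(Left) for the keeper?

1/9

Row minima: Near → -8, Far → -3; maximin = -3.
Column maxima: Left → 8, Right → -1; minimax = -1.
-3 ≠ -1, so there is no saddle point; optimal play is mixed.
Let the kicker play Near with probability p. Expected payoff against Left: (-8)p + 8(1−p) = −16p + 8; against Right: (-1)p + (-3)(1−p) = 2p − 3.
Setting these equal: −16p + 8 = 2p − 3 ⇒ −18p = -11 ⇒ p = 11/18, and the value is (-16)·(11/18) + 8 = -16/9.
For the keeper: with q = P(Left), equating Near's and Far's payoffs gives −7q − 1 = 11q − 3 ⇒ q = 1/9.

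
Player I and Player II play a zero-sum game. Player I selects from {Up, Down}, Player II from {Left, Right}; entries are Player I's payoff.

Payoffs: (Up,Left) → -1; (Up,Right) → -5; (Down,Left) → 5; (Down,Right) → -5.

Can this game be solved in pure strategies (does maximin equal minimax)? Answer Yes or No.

Yes

Row minima: Up → -5, Down → -5; maximin = -5.
Column maxima: Left → 5, Right → -5; minimax = -5.
maximin = minimax = -5, so a saddle point exists.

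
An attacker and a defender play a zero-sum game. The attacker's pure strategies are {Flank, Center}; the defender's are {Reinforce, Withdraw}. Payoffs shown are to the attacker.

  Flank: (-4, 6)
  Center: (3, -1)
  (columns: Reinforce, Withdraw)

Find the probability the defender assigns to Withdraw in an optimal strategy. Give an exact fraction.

1/2

Row minima: Flank → -4, Center → -1; maximin = -1.
Column maxima: Reinforce → 3, Withdraw → 6; minimax = 3.
-1 ≠ 3, so there is no saddle point; optimal play is mixed.
Let the attacker play Flank with probability p. Expected payoff against Reinforce: (-4)p + 3(1−p) = −7p + 3; against Withdraw: 6p + (-1)(1−p) = 7p − 1.
Setting these equal: −7p + 3 = 7p − 1 ⇒ −14p = -4 ⇒ p = 2/7, and the value is (-7)·(2/7) + 3 = 1.
For the defender: with q = P(Reinforce), equating Flank's and Center's payoffs gives −10q + 6 = 4q − 1 ⇒ q = 1/2.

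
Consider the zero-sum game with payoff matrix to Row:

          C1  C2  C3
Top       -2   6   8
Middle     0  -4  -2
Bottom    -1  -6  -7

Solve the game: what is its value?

Row minima: Top → -2, Middle → -4, Bottom → -7; maximin = -2.
Column maxima: C1 → 0, C2 → 6, C3 → 8; minimax = 0.
-2 ≠ 0, so there is no saddle point; optimal play is mixed.
Bottom is strictly dominated by Middle, so Row never plays it.
With Bottom eliminated, C3 is strictly dominated by C2 (it gives Row strictly more in every remaining row), so Column never plays it.
On the remaining 2×2 (Top, Middle vs C1, C2):
Let Row play Top with probability p. Expected payoff against C1: (-2)p + 0(1−p) = −2p; against C2: 6p + (-4)(1−p) = 10p − 4.
Setting these equal: −2p = 10p − 4 ⇒ −12p = -4 ⇒ p = 1/3, and the value is (-2)·(1/3) = -2/3.
For Column: with q = P(C1), equating Top's and Middle's payoffs gives −8q + 6 = 4q − 4 ⇒ q = 5/6.

-2/3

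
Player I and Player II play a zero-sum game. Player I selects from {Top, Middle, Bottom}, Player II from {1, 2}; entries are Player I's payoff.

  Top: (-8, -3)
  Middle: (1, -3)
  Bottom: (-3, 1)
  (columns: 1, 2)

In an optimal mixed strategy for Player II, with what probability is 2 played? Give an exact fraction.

1/2

Row minima: Top → -8, Middle → -3, Bottom → -3; maximin = -3.
Column maxima: 1 → 1, 2 → 1; minimax = 1.
-3 ≠ 1, so there is no saddle point; optimal play is mixed.
Top is strictly dominated by Bottom, so Player I never plays it.
On the remaining 2×2 (Middle, Bottom vs 1, 2):
Let Player I play Middle with probability p. Expected payoff against 1: 1p + (-3)(1−p) = 4p − 3; against 2: (-3)p + 1(1−p) = −4p + 1.
Setting these equal: 4p − 3 = −4p + 1 ⇒ 8p = 4 ⇒ p = 1/2, and the value is (4)·(1/2) − 3 = -1.
For Player II: with q = P(1), equating Middle's and Bottom's payoffs gives 4q − 3 = −4q + 1 ⇒ q = 1/2.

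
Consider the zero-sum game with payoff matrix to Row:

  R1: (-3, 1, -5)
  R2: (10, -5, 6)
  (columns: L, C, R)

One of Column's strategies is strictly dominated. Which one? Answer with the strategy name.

L

R holds Row's payoff strictly below L in every row: -5 < -3, 6 < 10.
So L is strictly dominated for Column.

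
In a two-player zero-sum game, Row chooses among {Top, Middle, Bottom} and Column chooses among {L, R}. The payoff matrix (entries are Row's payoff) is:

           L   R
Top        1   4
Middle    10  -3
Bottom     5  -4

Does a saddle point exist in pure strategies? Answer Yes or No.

No

Row minima: Top → 1, Middle → -3, Bottom → -4; maximin = 1.
Column maxima: L → 10, R → 4; minimax = 4.
1 ≠ 4, so no pure-strategy equilibrium exists.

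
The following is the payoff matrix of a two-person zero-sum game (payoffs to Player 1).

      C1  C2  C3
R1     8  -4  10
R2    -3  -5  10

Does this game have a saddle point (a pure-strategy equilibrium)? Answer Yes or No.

Row minima: R1 → -4, R2 → -5; maximin = -4.
Column maxima: C1 → 8, C2 → -4, C3 → 10; minimax = -4.
maximin = minimax = -4, so a saddle point exists.

Yes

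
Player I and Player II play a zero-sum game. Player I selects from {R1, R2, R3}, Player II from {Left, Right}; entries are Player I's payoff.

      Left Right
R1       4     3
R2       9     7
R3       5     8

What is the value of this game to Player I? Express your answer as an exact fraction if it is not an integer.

37/5

Row minima: R1 → 3, R2 → 7, R3 → 5; maximin = 7.
Column maxima: Left → 9, Right → 8; minimax = 8.
7 ≠ 8, so there is no saddle point; optimal play is mixed.
R1 is strictly dominated by R2, so Player I never plays it.
On the remaining 2×2 (R2, R3 vs Left, Right):
Let Player I play R2 with probability p. Expected payoff against Left: 9p + 5(1−p) = 4p + 5; against Right: 7p + 8(1−p) = −p + 8.
Setting these equal: 4p + 5 = −p + 8 ⇒ 5p = 3 ⇒ p = 3/5, and the value is (4)·(3/5) + 5 = 37/5.
For Player II: with q = P(Left), equating R2's and R3's payoffs gives 2q + 7 = −3q + 8 ⇒ q = 1/5.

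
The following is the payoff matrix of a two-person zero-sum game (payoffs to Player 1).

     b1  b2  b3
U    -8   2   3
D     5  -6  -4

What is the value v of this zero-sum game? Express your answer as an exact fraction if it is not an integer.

Row minima: U → -8, D → -6; maximin = -6.
Column maxima: b1 → 5, b2 → 2, b3 → 3; minimax = 2.
-6 ≠ 2, so there is no saddle point; optimal play is mixed.
b3 is strictly dominated by b2 (it gives Player 1 strictly more in every row), so Player 2 never plays it.
On the remaining 2×2 (U, D vs b1, b2):
Let Player 1 play U with probability p. Expected payoff against b1: (-8)p + 5(1−p) = −13p + 5; against b2: 2p + (-6)(1−p) = 8p − 6.
Setting these equal: −13p + 5 = 8p − 6 ⇒ −21p = -11 ⇒ p = 11/21, and the value is (-13)·(11/21) + 5 = -38/21.
For Player 2: with q = P(b1), equating U's and D's payoffs gives −10q + 2 = 11q − 6 ⇒ q = 8/21.

-38/21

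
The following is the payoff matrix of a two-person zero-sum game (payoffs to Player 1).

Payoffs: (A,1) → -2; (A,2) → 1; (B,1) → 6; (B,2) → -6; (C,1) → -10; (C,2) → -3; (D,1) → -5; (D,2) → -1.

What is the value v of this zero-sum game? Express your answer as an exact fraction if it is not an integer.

-2/5

Row minima: A → -2, B → -6, C → -10, D → -5; maximin = -2.
Column maxima: 1 → 6, 2 → 1; minimax = 1.
-2 ≠ 1, so there is no saddle point; optimal play is mixed.
C is strictly dominated by A, so Player 1 never plays it.
D is strictly dominated by A, so Player 1 never plays it.
On the remaining 2×2 (A, B vs 1, 2):
Let Player 1 play A with probability p. Expected payoff against 1: (-2)p + 6(1−p) = −8p + 6; against 2: 1p + (-6)(1−p) = 7p − 6.
Setting these equal: −8p + 6 = 7p − 6 ⇒ −15p = -12 ⇒ p = 4/5, and the value is (-8)·(4/5) + 6 = -2/5.
For Player 2: with q = P(1), equating A's and B's payoffs gives −3q + 1 = 12q − 6 ⇒ q = 7/15.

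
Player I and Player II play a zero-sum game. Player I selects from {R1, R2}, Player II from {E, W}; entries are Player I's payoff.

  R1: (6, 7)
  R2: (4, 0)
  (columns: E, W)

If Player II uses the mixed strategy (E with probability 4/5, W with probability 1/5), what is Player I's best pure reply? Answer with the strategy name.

R1

Expected payoff of R1: (4/5)·6 + (1/5)·7 = 31/5.
Expected payoff of R2: (4/5)·4 + (1/5)·0 = 16/5.
The largest is 31/5, so Player I's best response is R1.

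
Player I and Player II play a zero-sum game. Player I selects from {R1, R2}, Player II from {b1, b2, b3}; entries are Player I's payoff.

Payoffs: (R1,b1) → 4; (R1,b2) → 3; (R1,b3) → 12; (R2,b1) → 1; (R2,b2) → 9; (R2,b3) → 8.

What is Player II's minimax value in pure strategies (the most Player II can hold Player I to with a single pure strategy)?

Column maxima: b1 → 4, b2 → 9, b3 → 12.
The smallest of these is 4.

4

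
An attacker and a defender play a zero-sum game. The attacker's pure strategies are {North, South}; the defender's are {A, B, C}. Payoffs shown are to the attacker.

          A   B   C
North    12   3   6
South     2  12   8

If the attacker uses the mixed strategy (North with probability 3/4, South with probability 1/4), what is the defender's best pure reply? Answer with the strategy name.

B

If the defender plays A, the attacker's expected payoff is (3/4)·12 + (1/4)·2 = 19/2.
If the defender plays B, the attacker's expected payoff is (3/4)·3 + (1/4)·12 = 21/4.
If the defender plays C, the attacker's expected payoff is (3/4)·6 + (1/4)·8 = 13/2.
The defender minimizes the attacker's payoff; the smallest is 21/4, so the best response is B.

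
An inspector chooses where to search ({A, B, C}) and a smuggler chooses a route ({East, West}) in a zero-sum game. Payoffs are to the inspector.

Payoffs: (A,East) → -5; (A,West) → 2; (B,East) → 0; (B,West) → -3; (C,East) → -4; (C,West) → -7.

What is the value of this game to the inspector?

Row minima: A → -5, B → -3, C → -7; maximin = -3.
Column maxima: East → 0, West → 2; minimax = 0.
-3 ≠ 0, so there is no saddle point; optimal play is mixed.
C is strictly dominated by B, so the inspector never plays it.
On the remaining 2×2 (A, B vs East, West):
Let the inspector play A with probability p. Expected payoff against East: (-5)p + 0(1−p) = −5p; against West: 2p + (-3)(1−p) = 5p − 3.
Setting these equal: −5p = 5p − 3 ⇒ −10p = -3 ⇒ p = 3/10, and the value is (-5)·(3/10) = -3/2.
For the smuggler: with q = P(East), equating A's and B's payoffs gives −7q + 2 = 3q − 3 ⇒ q = 1/2.

-3/2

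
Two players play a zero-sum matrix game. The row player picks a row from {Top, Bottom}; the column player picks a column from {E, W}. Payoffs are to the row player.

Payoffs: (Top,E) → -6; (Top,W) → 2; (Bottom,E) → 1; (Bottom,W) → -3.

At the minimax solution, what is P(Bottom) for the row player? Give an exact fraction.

Row minima: Top → -6, Bottom → -3; maximin = -3.
Column maxima: E → 1, W → 2; minimax = 1.
-3 ≠ 1, so there is no saddle point; optimal play is mixed.
Let the row player play Top with probability p. Expected payoff against E: (-6)p + 1(1−p) = −7p + 1; against W: 2p + (-3)(1−p) = 5p − 3.
Setting these equal: −7p + 1 = 5p − 3 ⇒ −12p = -4 ⇒ p = 1/3, and the value is (-7)·(1/3) + 1 = -4/3.
For the column player: with q = P(E), equating Top's and Bottom's payoffs gives −8q + 2 = 4q − 3 ⇒ q = 5/12.

2/3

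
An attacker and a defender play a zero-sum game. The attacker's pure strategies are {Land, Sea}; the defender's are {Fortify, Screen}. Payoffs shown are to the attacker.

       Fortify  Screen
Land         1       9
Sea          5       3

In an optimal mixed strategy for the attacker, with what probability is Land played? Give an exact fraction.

1/5

Row minima: Land → 1, Sea → 3; maximin = 3.
Column maxima: Fortify → 5, Screen → 9; minimax = 5.
3 ≠ 5, so there is no saddle point; optimal play is mixed.
Let the attacker play Land with probability p. Expected payoff against Fortify: 1p + 5(1−p) = −4p + 5; against Screen: 9p + 3(1−p) = 6p + 3.
Setting these equal: −4p + 5 = 6p + 3 ⇒ −10p = -2 ⇒ p = 1/5, and the value is (-4)·(1/5) + 5 = 21/5.
For the defender: with q = P(Fortify), equating Land's and Sea's payoffs gives −8q + 9 = 2q + 3 ⇒ q = 3/5.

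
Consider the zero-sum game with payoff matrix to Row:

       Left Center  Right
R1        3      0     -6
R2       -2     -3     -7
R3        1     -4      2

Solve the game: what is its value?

-2

Row minima: R1 → -6, R2 → -7, R3 → -4; maximin = -4.
Column maxima: Left → 3, Center → 0, Right → 2; minimax = 0.
-4 ≠ 0, so there is no saddle point; optimal play is mixed.
R2 is strictly dominated by R1, so Row never plays it.
Left is strictly dominated by Center (it gives Row strictly more in every row), so Column never plays it.
On the remaining 2×2 (R1, R3 vs Center, Right):
Let Row play R1 with probability p. Expected payoff against Center: 0p + (-4)(1−p) = 4p − 4; against Right: (-6)p + 2(1−p) = −8p + 2.
Setting these equal: 4p − 4 = −8p + 2 ⇒ 12p = 6 ⇒ p = 1/2, and the value is (4)·(1/2) − 4 = -2.
For Column: with q = P(Center), equating R1's and R3's payoffs gives 6q − 6 = −6q + 2 ⇒ q = 2/3.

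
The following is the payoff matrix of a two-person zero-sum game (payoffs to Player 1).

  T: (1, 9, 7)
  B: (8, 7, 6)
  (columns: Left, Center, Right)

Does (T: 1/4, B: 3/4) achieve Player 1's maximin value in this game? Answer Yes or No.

Against Left this mix gives (1/4)·1 + (3/4)·8 = 25/4.
Against Center this mix gives (1/4)·9 + (3/4)·7 = 15/2.
Against Right this mix gives (1/4)·7 + (3/4)·6 = 25/4.
All of Player 2's active replies (Left, Right) yield 25/4, and no column does worse for Player 1. The mix makes Player 2 indifferent and guarantees 25/4, so it is optimal.

Yes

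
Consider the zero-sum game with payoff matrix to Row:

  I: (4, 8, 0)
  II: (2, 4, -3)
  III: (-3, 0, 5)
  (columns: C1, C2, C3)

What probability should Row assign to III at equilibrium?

1/3

Row minima: I → 0, II → -3, III → -3; maximin = 0.
Column maxima: C1 → 4, C2 → 8, C3 → 5; minimax = 4.
0 ≠ 4, so there is no saddle point; optimal play is mixed.
II is strictly dominated by I, so Row never plays it.
C2 is strictly dominated by C1 (it gives Row strictly more in every row), so Column never plays it.
On the remaining 2×2 (I, III vs C1, C3):
Let Row play I with probability p. Expected payoff against C1: 4p + (-3)(1−p) = 7p − 3; against C3: 0p + 5(1−p) = −5p + 5.
Setting these equal: 7p − 3 = −5p + 5 ⇒ 12p = 8 ⇒ p = 2/3, and the value is (7)·(2/3) − 3 = 5/3.
For Column: with q = P(C1), equating I's and III's payoffs gives 4q = −8q + 5 ⇒ q = 5/12.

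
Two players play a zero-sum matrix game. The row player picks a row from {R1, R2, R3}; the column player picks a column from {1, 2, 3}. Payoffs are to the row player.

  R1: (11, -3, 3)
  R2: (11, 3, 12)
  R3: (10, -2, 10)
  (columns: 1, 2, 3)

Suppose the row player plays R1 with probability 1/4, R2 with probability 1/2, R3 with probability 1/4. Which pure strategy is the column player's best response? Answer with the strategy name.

2

If the column player plays 1, the row player's expected payoff is (1/4)·11 + (1/2)·11 + (1/4)·10 = 43/4.
If the column player plays 2, the row player's expected payoff is (1/4)·(-3) + (1/2)·3 + (1/4)·(-2) = 1/4.
If the column player plays 3, the row player's expected payoff is (1/4)·3 + (1/2)·12 + (1/4)·10 = 37/4.
The column player minimizes the row player's payoff; the smallest is 1/4, so the best response is 2.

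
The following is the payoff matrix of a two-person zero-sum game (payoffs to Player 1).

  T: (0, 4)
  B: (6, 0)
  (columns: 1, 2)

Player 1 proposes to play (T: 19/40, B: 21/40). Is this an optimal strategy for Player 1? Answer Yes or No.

Against 1 this mix gives (19/40)·0 + (21/40)·6 = 63/20.
Against 2 this mix gives (19/40)·4 + (21/40)·0 = 19/10.
Player 2 will play 2, holding Player 1 to 19/10. Shifting weight toward the row that does better against 2 would raise this floor (the equalizing mix achieves 12/5 against both 2 and 1), so the proposed strategy is not optimal.

No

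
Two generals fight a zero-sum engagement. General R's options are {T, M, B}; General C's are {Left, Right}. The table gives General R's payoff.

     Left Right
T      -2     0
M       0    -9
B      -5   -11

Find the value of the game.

-18/11

Row minima: T → -2, M → -9, B → -11; maximin = -2.
Column maxima: Left → 0, Right → 0; minimax = 0.
-2 ≠ 0, so there is no saddle point; optimal play is mixed.
B is strictly dominated by T, so General R never plays it.
On the remaining 2×2 (T, M vs Left, Right):
Let General R play T with probability p. Expected payoff against Left: (-2)p + 0(1−p) = −2p; against Right: 0p + (-9)(1−p) = 9p − 9.
Setting these equal: −2p = 9p − 9 ⇒ −11p = -9 ⇒ p = 9/11, and the value is (-2)·(9/11) = -18/11.
For General C: with q = P(Left), equating T's and M's payoffs gives −2q = 9q − 9 ⇒ q = 9/11.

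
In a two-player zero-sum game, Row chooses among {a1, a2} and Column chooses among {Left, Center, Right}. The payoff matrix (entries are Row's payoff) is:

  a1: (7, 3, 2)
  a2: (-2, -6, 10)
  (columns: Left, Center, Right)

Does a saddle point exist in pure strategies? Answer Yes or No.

No

Row minima: a1 → 2, a2 → -6; maximin = 2.
Column maxima: Left → 7, Center → 3, Right → 10; minimax = 3.
2 ≠ 3, so no pure-strategy equilibrium exists.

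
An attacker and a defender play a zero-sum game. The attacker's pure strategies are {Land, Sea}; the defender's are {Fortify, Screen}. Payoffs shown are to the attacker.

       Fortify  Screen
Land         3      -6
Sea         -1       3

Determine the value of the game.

3/13

Row minima: Land → -6, Sea → -1; maximin = -1.
Column maxima: Fortify → 3, Screen → 3; minimax = 3.
-1 ≠ 3, so there is no saddle point; optimal play is mixed.
Let the attacker play Land with probability p. Expected payoff against Fortify: 3p + (-1)(1−p) = 4p − 1; against Screen: (-6)p + 3(1−p) = −9p + 3.
Setting these equal: 4p − 1 = −9p + 3 ⇒ 13p = 4 ⇒ p = 4/13, and the value is (4)·(4/13) − 1 = 3/13.
For the defender: with q = P(Fortify), equating Land's and Sea's payoffs gives 9q − 6 = −4q + 3 ⇒ q = 9/13.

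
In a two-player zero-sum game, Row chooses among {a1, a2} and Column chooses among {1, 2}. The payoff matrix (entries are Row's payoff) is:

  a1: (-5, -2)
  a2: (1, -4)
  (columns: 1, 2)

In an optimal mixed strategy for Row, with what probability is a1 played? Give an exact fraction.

Row minima: a1 → -5, a2 → -4; maximin = -4.
Column maxima: 1 → 1, 2 → -2; minimax = -2.
-4 ≠ -2, so there is no saddle point; optimal play is mixed.
Let Row play a1 with probability p. Expected payoff against 1: (-5)p + 1(1−p) = −6p + 1; against 2: (-2)p + (-4)(1−p) = 2p − 4.
Setting these equal: −6p + 1 = 2p − 4 ⇒ −8p = -5 ⇒ p = 5/8, and the value is (-6)·(5/8) + 1 = -11/4.
For Column: with q = P(1), equating a1's and a2's payoffs gives −3q − 2 = 5q − 4 ⇒ q = 1/4.

5/8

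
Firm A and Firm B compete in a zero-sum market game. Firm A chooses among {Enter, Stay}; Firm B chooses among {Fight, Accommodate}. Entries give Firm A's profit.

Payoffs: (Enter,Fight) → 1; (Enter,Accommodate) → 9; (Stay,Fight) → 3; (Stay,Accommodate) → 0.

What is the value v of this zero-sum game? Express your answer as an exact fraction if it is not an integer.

Row minima: Enter → 1, Stay → 0; maximin = 1.
Column maxima: Fight → 3, Accommodate → 9; minimax = 3.
1 ≠ 3, so there is no saddle point; optimal play is mixed.
Let Firm A play Enter with probability p. Expected payoff against Fight: 1p + 3(1−p) = −2p + 3; against Accommodate: 9p + 0(1−p) = 9p.
Setting these equal: −2p + 3 = 9p ⇒ −11p = -3 ⇒ p = 3/11, and the value is (-2)·(3/11) + 3 = 27/11.
For Firm B: with q = P(Fight), equating Enter's and Stay's payoffs gives −8q + 9 = 3q ⇒ q = 9/11.

27/11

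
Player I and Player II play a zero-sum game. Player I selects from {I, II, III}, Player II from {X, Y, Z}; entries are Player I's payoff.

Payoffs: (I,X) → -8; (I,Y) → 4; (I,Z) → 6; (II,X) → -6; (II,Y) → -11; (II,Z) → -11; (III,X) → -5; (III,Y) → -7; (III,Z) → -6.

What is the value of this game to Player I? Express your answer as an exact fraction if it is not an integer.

-38/7

Row minima: I → -8, II → -11, III → -7; maximin = -7.
Column maxima: X → -5, Y → 4, Z → 6; minimax = -5.
-7 ≠ -5, so there is no saddle point; optimal play is mixed.
II is strictly dominated by III, so Player I never plays it.
With II eliminated, Z is strictly dominated by Y (it gives Player I strictly more in every remaining row), so Player II never plays it.
On the remaining 2×2 (I, III vs X, Y):
Let Player I play I with probability p. Expected payoff against X: (-8)p + (-5)(1−p) = −3p − 5; against Y: 4p + (-7)(1−p) = 11p − 7.
Setting these equal: −3p − 5 = 11p − 7 ⇒ −14p = -2 ⇒ p = 1/7, and the value is (-3)·(1/7) − 5 = -38/7.
For Player II: with q = P(X), equating I's and III's payoffs gives −12q + 4 = 2q − 7 ⇒ q = 11/14.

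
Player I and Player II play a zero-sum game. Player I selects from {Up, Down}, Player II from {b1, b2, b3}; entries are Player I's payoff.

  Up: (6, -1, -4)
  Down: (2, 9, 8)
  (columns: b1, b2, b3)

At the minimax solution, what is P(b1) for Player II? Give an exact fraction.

Row minima: Up → -4, Down → 2; maximin = 2.
Column maxima: b1 → 6, b2 → 9, b3 → 8; minimax = 6.
2 ≠ 6, so there is no saddle point; optimal play is mixed.
b2 is strictly dominated by b3 (it gives Player I strictly more in every row), so Player II never plays it.
On the remaining 2×2 (Up, Down vs b1, b3):
Let Player I play Up with probability p. Expected payoff against b1: 6p + 2(1−p) = 4p + 2; against b3: (-4)p + 8(1−p) = −12p + 8.
Setting these equal: 4p + 2 = −12p + 8 ⇒ 16p = 6 ⇒ p = 3/8, and the value is (4)·(3/8) + 2 = 7/2.
For Player II: with q = P(b1), equating Up's and Down's payoffs gives 10q − 4 = −6q + 8 ⇒ q = 3/4.

3/4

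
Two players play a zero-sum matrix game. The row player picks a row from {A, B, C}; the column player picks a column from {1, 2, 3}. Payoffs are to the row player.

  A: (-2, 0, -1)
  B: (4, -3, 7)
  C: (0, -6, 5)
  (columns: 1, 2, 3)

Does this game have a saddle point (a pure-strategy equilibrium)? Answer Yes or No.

Row minima: A → -2, B → -3, C → -6; maximin = -2.
Column maxima: 1 → 4, 2 → 0, 3 → 7; minimax = 0.
-2 ≠ 0, so no pure-strategy equilibrium exists.

No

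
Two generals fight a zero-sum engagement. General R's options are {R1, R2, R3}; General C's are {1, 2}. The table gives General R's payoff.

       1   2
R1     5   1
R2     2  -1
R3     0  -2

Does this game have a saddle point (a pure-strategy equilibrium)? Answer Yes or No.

Yes

Row minima: R1 → 1, R2 → -1, R3 → -2; maximin = 1.
Column maxima: 1 → 5, 2 → 1; minimax = 1.
maximin = minimax = 1, so a saddle point exists.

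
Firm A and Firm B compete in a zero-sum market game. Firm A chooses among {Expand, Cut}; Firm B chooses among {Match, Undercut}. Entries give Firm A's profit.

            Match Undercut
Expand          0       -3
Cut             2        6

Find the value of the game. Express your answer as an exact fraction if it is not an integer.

2

Row minima: Expand → -3, Cut → 2; maximin = 2.
Column maxima: Match → 2, Undercut → 6; minimax = 2.
Since maximin = minimax = 2, there is a saddle point and the value is 2.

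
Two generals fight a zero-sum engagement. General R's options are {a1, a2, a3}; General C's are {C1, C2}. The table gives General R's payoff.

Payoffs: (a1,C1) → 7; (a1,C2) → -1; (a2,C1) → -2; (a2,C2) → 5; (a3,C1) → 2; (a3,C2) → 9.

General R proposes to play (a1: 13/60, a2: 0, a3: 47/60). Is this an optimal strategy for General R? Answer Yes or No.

Against C1 this mix gives (13/60)·7 + (47/60)·2 = 37/12.
Against C2 this mix gives (13/60)·(-1) + (47/60)·9 = 41/6.
General C will play C1, holding General R to 37/12. Shifting weight toward the row that does better against C1 would raise this floor (the equalizing mix achieves 13/3 against both C1 and C2), so the proposed strategy is not optimal.

No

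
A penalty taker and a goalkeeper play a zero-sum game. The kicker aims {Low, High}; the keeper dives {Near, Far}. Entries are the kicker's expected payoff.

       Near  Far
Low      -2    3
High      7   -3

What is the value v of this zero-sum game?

1

Row minima: Low → -2, High → -3; maximin = -2.
Column maxima: Near → 7, Far → 3; minimax = 3.
-2 ≠ 3, so there is no saddle point; optimal play is mixed.
Let the kicker play Low with probability p. Expected payoff against Near: (-2)p + 7(1−p) = −9p + 7; against Far: 3p + (-3)(1−p) = 6p − 3.
Setting these equal: −9p + 7 = 6p − 3 ⇒ −15p = -10 ⇒ p = 2/3, and the value is (-9)·(2/3) + 7 = 1.
For the keeper: with q = P(Near), equating Low's and High's payoffs gives −5q + 3 = 10q − 3 ⇒ q = 2/5.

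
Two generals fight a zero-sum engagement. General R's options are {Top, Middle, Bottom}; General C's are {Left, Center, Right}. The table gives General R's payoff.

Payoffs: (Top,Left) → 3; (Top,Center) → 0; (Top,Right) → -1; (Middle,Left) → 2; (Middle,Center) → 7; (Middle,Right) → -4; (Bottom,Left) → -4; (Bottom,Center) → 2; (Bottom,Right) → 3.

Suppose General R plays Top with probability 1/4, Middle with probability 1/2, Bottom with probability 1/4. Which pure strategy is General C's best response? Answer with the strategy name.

If General C plays Left, General R's expected payoff is (1/4)·3 + (1/2)·2 + (1/4)·(-4) = 3/4.
If General C plays Center, General R's expected payoff is (1/4)·0 + (1/2)·7 + (1/4)·2 = 4.
If General C plays Right, General R's expected payoff is (1/4)·(-1) + (1/2)·(-4) + (1/4)·3 = -3/2.
General C minimizes General R's payoff; the smallest is -3/2, so the best response is Right.

Right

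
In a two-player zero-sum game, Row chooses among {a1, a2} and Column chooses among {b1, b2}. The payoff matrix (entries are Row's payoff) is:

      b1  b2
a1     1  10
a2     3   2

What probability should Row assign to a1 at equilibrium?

1/10

Row minima: a1 → 1, a2 → 2; maximin = 2.
Column maxima: b1 → 3, b2 → 10; minimax = 3.
2 ≠ 3, so there is no saddle point; optimal play is mixed.
Let Row play a1 with probability p. Expected payoff against b1: 1p + 3(1−p) = −2p + 3; against b2: 10p + 2(1−p) = 8p + 2.
Setting these equal: −2p + 3 = 8p + 2 ⇒ −10p = -1 ⇒ p = 1/10, and the value is (-2)·(1/10) + 3 = 14/5.
For Column: with q = P(b1), equating a1's and a2's payoffs gives −9q + 10 = q + 2 ⇒ q = 4/5.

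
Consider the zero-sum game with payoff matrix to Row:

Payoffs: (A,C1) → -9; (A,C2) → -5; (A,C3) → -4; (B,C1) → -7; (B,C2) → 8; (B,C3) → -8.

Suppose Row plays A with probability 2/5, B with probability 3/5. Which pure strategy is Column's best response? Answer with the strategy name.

If Column plays C1, Row's expected payoff is (2/5)·(-9) + (3/5)·(-7) = -39/5.
If Column plays C2, Row's expected payoff is (2/5)·(-5) + (3/5)·8 = 14/5.
If Column plays C3, Row's expected payoff is (2/5)·(-4) + (3/5)·(-8) = -32/5.
Column minimizes Row's payoff; the smallest is -39/5, so the best response is C1.

C1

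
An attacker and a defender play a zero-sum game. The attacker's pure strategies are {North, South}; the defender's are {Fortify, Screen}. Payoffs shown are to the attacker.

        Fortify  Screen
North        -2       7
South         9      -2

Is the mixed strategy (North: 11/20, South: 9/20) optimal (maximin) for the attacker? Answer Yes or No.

Yes

Against Fortify this mix gives (11/20)·(-2) + (9/20)·9 = 59/20.
Against Screen this mix gives (11/20)·7 + (9/20)·(-2) = 59/20.
All of the defender's active replies (Fortify, Screen) yield 59/20, and no column does worse for the attacker. The mix makes the defender indifferent and guarantees 59/20, so it is optimal.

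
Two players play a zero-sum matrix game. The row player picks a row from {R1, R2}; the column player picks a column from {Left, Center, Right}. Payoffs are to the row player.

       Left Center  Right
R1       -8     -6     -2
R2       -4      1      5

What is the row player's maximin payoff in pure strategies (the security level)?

Row minima: R1 → -8, R2 → -4.
The best of these is -4.

-4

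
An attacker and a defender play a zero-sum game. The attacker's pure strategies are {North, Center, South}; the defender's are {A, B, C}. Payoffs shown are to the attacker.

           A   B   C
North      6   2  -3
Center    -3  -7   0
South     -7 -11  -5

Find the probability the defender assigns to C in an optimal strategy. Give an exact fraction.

Row minima: North → -3, Center → -7, South → -11; maximin = -3.
Column maxima: A → 6, B → 2, C → 0; minimax = 0.
-3 ≠ 0, so there is no saddle point; optimal play is mixed.
South is strictly dominated by North, so the attacker never plays it.
A is strictly dominated by B (it gives the attacker strictly more in every row), so the defender never plays it.
On the remaining 2×2 (North, Center vs B, C):
Let the attacker play North with probability p. Expected payoff against B: 2p + (-7)(1−p) = 9p − 7; against C: (-3)p + 0(1−p) = −3p.
Setting these equal: 9p − 7 = −3p ⇒ 12p = 7 ⇒ p = 7/12, and the value is (9)·(7/12) − 7 = -7/4.
For the defender: with q = P(B), equating North's and Center's payoffs gives 5q − 3 = −7q ⇒ q = 1/4.

3/4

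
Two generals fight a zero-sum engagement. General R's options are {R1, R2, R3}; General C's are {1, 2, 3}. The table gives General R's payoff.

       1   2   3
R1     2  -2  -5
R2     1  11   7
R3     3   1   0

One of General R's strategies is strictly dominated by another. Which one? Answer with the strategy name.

R1

R3 gives a strictly higher payoff than R1 against every column: 3 > 2, 1 > -2, 0 > -5.
So R1 is strictly dominated and General R never plays it.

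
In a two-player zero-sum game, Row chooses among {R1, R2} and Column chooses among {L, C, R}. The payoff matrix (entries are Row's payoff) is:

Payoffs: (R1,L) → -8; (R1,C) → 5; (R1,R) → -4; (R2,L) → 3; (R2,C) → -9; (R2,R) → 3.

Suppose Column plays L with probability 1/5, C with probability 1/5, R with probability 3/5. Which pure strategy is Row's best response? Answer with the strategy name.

R2

Expected payoff of R1: (1/5)·(-8) + (1/5)·5 + (3/5)·(-4) = -3.
Expected payoff of R2: (1/5)·3 + (1/5)·(-9) + (3/5)·3 = 3/5.
The largest is 3/5, so Row's best response is R2.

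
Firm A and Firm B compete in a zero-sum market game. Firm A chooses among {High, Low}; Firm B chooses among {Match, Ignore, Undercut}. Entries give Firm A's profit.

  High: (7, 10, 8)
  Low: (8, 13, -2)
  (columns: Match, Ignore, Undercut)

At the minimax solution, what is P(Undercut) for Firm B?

1/11

Row minima: High → 7, Low → -2; maximin = 7.
Column maxima: Match → 8, Ignore → 13, Undercut → 8; minimax = 8.
7 ≠ 8, so there is no saddle point; optimal play is mixed.
Ignore is strictly dominated by Match (it gives Firm A strictly more in every row), so Firm B never plays it.
On the remaining 2×2 (High, Low vs Match, Undercut):
Let Firm A play High with probability p. Expected payoff against Match: 7p + 8(1−p) = −p + 8; against Undercut: 8p + (-2)(1−p) = 10p − 2.
Setting these equal: −p + 8 = 10p − 2 ⇒ −11p = -10 ⇒ p = 10/11, and the value is (-1)·(10/11) + 8 = 78/11.
For Firm B: with q = P(Match), equating High's and Low's payoffs gives −q + 8 = 10q − 2 ⇒ q = 10/11.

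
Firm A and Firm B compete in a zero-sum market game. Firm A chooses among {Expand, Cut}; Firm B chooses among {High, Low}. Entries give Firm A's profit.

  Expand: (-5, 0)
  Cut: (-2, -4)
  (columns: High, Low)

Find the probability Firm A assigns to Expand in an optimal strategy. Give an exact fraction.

Row minima: Expand → -5, Cut → -4; maximin = -4.
Column maxima: High → -2, Low → 0; minimax = -2.
-4 ≠ -2, so there is no saddle point; optimal play is mixed.
Let Firm A play Expand with probability p. Expected payoff against High: (-5)p + (-2)(1−p) = −3p − 2; against Low: 0p + (-4)(1−p) = 4p − 4.
Setting these equal: −3p − 2 = 4p − 4 ⇒ −7p = -2 ⇒ p = 2/7, and the value is (-3)·(2/7) − 2 = -20/7.
For Firm B: with q = P(High), equating Expand's and Cut's payoffs gives −5q = 2q − 4 ⇒ q = 4/7.

2/7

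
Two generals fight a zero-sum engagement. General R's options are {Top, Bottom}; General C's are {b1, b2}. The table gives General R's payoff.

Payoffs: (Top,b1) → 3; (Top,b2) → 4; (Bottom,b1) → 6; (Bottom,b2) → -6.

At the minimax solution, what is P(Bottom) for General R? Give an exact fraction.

Row minima: Top → 3, Bottom → -6; maximin = 3.
Column maxima: b1 → 6, b2 → 4; minimax = 4.
3 ≠ 4, so there is no saddle point; optimal play is mixed.
Let General R play Top with probability p. Expected payoff against b1: 3p + 6(1−p) = −3p + 6; against b2: 4p + (-6)(1−p) = 10p − 6.
Setting these equal: −3p + 6 = 10p − 6 ⇒ −13p = -12 ⇒ p = 12/13, and the value is (-3)·(12/13) + 6 = 42/13.
For General C: with q = P(b1), equating Top's and Bottom's payoffs gives −q + 4 = 12q − 6 ⇒ q = 10/13.

1/13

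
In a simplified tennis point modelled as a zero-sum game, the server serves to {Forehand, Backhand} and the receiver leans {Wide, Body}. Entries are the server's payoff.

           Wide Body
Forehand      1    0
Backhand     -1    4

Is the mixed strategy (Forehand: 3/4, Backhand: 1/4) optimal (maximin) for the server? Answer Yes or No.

Against Wide this mix gives (3/4)·1 + (1/4)·(-1) = 1/2.
Against Body this mix gives (3/4)·0 + (1/4)·4 = 1.
The receiver will play Wide, holding the server to 1/2. Shifting weight toward the row that does better against Wide would raise this floor (the equalizing mix achieves 2/3 against both Wide and Body), so the proposed strategy is not optimal.

No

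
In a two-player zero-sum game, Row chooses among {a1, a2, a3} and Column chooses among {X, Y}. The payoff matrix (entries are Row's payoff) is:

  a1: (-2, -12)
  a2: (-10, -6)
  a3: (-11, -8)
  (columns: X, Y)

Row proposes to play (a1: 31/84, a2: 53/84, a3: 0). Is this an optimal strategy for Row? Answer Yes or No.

Against X this mix gives (31/84)·(-2) + (53/84)·(-10) = -148/21.
Against Y this mix gives (31/84)·(-12) + (53/84)·(-6) = -115/14.
Column will play Y, holding Row to -115/14. Shifting weight toward the row that does better against Y would raise this floor (the equalizing mix achieves -54/7 against both Y and X), so the proposed strategy is not optimal.

No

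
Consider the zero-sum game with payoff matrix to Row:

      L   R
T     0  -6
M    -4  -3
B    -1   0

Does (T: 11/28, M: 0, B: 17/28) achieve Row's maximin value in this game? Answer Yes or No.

No

Against L this mix gives (11/28)·0 + (17/28)·(-1) = -17/28.
Against R this mix gives (11/28)·(-6) + (17/28)·0 = -33/14.
Column will play R, holding Row to -33/14. Shifting weight toward the row that does better against R would raise this floor (the equalizing mix achieves -6/7 against both R and L), so the proposed strategy is not optimal.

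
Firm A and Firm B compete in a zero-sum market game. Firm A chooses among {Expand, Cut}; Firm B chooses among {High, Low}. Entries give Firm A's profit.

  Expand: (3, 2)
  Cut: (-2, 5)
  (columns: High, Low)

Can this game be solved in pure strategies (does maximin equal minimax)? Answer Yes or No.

Row minima: Expand → 2, Cut → -2; maximin = 2.
Column maxima: High → 3, Low → 5; minimax = 3.
2 ≠ 3, so no pure-strategy equilibrium exists.

No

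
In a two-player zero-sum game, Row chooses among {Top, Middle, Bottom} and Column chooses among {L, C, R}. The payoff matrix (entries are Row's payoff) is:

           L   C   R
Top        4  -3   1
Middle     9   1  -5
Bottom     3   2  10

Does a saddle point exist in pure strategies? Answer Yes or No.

Yes

Row minima: Top → -3, Middle → -5, Bottom → 2; maximin = 2.
Column maxima: L → 9, C → 2, R → 10; minimax = 2.
maximin = minimax = 2, so a saddle point exists.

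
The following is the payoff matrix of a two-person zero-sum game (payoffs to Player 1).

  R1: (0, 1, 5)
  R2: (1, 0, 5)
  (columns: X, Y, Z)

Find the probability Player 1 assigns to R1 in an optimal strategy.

1/2

Row minima: R1 → 0, R2 → 0; maximin = 0.
Column maxima: X → 1, Y → 1, Z → 5; minimax = 1.
0 ≠ 1, so there is no saddle point; optimal play is mixed.
Z is strictly dominated by X (it gives Player 1 strictly more in every row), so Player 2 never plays it.
On the remaining 2×2 (R1, R2 vs X, Y):
Let Player 1 play R1 with probability p. Expected payoff against X: 0p + 1(1−p) = −p + 1; against Y: 1p + 0(1−p) = p.
Setting these equal: −p + 1 = p ⇒ −2p = -1 ⇒ p = 1/2, and the value is (-1)·(1/2) + 1 = 1/2.
For Player 2: with q = P(X), equating R1's and R2's payoffs gives −q + 1 = q ⇒ q = 1/2.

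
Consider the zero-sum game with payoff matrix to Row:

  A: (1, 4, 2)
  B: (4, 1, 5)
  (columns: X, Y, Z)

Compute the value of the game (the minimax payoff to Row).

Row minima: A → 1, B → 1; maximin = 1.
Column maxima: X → 4, Y → 4, Z → 5; minimax = 4.
1 ≠ 4, so there is no saddle point; optimal play is mixed.
Z is strictly dominated by X (it gives Row strictly more in every row), so Column never plays it.
On the remaining 2×2 (A, B vs X, Y):
Let Row play A with probability p. Expected payoff against X: 1p + 4(1−p) = −3p + 4; against Y: 4p + 1(1−p) = 3p + 1.
Setting these equal: −3p + 4 = 3p + 1 ⇒ −6p = -3 ⇒ p = 1/2, and the value is (-3)·(1/2) + 4 = 5/2.
For Column: with q = P(X), equating A's and B's payoffs gives −3q + 4 = 3q + 1 ⇒ q = 1/2.

5/2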